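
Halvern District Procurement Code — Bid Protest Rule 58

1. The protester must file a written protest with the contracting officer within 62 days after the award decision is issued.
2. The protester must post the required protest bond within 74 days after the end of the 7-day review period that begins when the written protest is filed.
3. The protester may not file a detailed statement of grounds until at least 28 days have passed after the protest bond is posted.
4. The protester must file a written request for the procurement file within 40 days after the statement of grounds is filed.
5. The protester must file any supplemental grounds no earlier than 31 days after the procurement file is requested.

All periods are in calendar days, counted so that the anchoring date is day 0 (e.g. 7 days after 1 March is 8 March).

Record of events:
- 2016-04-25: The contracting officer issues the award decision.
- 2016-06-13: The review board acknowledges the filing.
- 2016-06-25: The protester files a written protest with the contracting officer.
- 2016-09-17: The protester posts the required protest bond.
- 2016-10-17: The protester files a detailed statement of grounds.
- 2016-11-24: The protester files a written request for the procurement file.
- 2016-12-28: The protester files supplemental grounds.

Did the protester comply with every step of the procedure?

Step 1 — counting 62 days from 2016-04-25 (when the award decision is issued) gives a deadline of 2016-06-26; done 2016-06-25 — timely.
Step 2 — counting 74 days from 2016-07-02 (end of the 7-day review period, which began when the written protest is filed on 2016-06-25) gives a deadline of 2016-09-14; not done until 2016-09-17, 3 days after the deadline.

No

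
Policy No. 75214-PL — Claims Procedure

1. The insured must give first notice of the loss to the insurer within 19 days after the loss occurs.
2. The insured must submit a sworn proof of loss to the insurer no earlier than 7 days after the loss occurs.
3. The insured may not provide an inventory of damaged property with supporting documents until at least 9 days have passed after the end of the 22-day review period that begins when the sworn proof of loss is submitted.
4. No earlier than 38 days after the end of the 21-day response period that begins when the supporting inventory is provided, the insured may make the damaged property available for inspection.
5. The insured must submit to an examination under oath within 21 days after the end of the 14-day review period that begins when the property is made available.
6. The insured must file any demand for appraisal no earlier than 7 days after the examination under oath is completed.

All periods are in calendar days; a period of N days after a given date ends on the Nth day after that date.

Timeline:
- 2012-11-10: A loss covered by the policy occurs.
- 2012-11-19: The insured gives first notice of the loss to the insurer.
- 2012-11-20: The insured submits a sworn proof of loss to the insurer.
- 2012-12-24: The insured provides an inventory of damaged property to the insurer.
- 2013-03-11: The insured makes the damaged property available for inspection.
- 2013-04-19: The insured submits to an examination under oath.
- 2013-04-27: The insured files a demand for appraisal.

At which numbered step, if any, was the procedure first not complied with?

Step 5

(1) due by 2012-11-10 + 19 days = 2012-11-29; done 2012-11-19 — timely.
(2) permitted from 2012-11-10 + 7 days = 2012-11-17 onward; done 2012-11-20 — permitted.
(3) permitted from 2012-12-12 + 9 days = 2012-12-21 onward; 2012-12-24 is on or after that date.
(4) permitted from 2013-01-14 + 38 days = 2013-02-21 onward; done 2013-03-11, after the minimum wait.
(5) due by 2013-03-25 + 21 days = 2013-04-15; 2013-04-19 misses that deadline by 4 days.
Later steps need not be reached.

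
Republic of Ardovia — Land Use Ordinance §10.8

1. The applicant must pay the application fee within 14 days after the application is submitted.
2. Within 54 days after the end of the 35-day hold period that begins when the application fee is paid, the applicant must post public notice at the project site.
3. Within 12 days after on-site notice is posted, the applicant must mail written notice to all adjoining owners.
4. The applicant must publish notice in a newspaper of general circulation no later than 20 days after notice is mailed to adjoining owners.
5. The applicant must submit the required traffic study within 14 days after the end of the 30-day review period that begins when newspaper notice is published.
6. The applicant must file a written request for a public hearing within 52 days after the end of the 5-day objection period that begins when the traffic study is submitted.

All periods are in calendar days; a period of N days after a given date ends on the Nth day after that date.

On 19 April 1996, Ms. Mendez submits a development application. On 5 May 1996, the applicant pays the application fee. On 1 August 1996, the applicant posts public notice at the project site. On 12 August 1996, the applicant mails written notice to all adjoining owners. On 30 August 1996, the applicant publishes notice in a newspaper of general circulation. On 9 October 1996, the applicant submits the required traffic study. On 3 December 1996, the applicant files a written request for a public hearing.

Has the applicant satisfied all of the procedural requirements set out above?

(1) due by 19 April 1996 + 14 days = 3 May 1996; not done until 5 May 1996, 2 days after the deadline.
The procedure was therefore not followed at step 1.

No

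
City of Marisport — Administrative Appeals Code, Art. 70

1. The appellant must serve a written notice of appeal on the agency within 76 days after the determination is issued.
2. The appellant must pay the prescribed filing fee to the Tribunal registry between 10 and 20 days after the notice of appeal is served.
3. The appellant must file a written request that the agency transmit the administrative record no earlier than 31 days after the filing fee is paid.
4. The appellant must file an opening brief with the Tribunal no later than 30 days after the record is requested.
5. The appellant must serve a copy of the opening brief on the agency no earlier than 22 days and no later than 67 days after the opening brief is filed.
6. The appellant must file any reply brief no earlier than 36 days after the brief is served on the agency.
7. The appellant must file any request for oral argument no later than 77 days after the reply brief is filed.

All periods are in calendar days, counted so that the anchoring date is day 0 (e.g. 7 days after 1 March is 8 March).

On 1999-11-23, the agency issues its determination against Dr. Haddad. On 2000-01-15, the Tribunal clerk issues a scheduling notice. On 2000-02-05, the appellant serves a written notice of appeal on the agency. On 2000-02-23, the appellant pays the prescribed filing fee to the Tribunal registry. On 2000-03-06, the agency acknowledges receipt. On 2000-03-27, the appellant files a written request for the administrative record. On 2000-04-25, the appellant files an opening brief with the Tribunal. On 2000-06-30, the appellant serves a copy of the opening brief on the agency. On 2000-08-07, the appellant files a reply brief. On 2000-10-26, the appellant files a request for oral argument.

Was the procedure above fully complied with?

Step 1: 76 days after 1999-11-23 (when the determination is issued) is 2000-02-07; completed 2000-02-05, before the deadline.
Step 2: the window is 10–20 days after 2000-02-05 (when the notice of appeal is served), so 2000-02-15 through 2000-02-25; 2000-02-23 falls inside that range.
Step 3: the earliest permitted date is 31 days after 2000-02-23 (when the filing fee is paid), i.e. 2000-03-25; done 2000-03-27 — permitted.
Step 4: 30 days after 2000-03-27 (when the record is requested) is 2000-04-26; done 2000-04-25 — timely.
Step 5: the window is 22–67 days after 2000-04-25 (when the opening brief is filed), so 2000-05-17 through 2000-07-01; done 2000-06-30, which is between those dates.
Step 6: the earliest permitted date is 36 days after 2000-06-30 (when the brief is served on the agency), i.e. 2000-08-05; done 2000-08-07, after the minimum wait.
Step 7: 77 days after 2000-08-07 (when the reply brief is filed) is 2000-10-23; done 2000-10-26 — 3 days late.
That is the first point of non-compliance.

No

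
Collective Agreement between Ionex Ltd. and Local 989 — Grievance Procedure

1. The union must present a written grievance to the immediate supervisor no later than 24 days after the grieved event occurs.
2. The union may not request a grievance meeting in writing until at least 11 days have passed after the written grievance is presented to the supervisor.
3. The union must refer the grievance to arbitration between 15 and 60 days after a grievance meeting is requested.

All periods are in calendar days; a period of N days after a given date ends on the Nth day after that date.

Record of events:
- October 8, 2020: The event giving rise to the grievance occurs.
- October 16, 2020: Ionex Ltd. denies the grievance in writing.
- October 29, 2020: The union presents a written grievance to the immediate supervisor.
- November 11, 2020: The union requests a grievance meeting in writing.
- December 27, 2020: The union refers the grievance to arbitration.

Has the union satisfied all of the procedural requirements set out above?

Step 1 — counting 24 days from October 8, 2020 (when the grieved event occurs) gives a deadline of November 1, 2020; October 29, 2020 is within that limit.
Step 2 — must wait 11 days from October 29, 2020 (when the written grievance is presented to the supervisor), so not before November 9, 2020; November 11, 2020 is on or after that date.
Step 3 — 15 and 60 days from November 11, 2020 (when a grievance meeting is requested) are November 26, 2020 and January 10, 2021 respectively; December 27, 2020 falls inside that range.

Yes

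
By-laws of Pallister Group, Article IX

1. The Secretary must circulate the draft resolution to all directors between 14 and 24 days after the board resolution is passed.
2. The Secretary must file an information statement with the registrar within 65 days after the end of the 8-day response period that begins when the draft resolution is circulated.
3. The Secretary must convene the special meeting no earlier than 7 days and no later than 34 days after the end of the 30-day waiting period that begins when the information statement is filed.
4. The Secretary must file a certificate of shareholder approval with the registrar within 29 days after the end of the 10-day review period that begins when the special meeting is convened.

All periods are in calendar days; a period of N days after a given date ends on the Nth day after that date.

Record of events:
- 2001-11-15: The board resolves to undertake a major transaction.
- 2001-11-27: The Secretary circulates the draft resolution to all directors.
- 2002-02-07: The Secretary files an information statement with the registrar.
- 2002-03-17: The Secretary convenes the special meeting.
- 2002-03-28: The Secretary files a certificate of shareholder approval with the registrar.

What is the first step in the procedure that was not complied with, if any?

Step 1: the window is 14–24 days after 2001-11-15 (when the board resolution is passed), so 2001-11-29 through 2001-12-09; done 2001-11-27 — 2 days before the window opened.

Step 1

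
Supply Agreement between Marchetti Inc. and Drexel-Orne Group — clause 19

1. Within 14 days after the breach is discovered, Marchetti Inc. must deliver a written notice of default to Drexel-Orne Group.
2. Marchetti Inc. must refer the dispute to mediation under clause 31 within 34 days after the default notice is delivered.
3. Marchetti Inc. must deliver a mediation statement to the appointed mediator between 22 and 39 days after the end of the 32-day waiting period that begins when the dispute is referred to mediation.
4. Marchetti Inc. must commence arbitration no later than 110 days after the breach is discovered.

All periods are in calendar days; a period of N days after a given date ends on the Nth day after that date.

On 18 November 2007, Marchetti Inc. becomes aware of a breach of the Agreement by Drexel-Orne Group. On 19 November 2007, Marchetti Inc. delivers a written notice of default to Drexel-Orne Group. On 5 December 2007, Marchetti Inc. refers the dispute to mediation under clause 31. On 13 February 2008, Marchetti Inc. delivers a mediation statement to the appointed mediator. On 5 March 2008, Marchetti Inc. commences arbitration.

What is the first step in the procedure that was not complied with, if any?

None — every step was satisfied

(1) due by 18 November 2007 + 14 days = 2 December 2007; 19 November 2007 is within that limit.
(2) due by 19 November 2007 + 34 days = 23 December 2007; done 5 December 2007 — timely.
(3) the permitted window runs from 6 January 2008 + 22 = 28 January 2008 to 6 January 2008 + 39 = 14 February 2008; done 13 February 2008 — within the window.
(4) due by 18 November 2007 + 110 days = 7 March 2008; done 5 March 2008 — timely.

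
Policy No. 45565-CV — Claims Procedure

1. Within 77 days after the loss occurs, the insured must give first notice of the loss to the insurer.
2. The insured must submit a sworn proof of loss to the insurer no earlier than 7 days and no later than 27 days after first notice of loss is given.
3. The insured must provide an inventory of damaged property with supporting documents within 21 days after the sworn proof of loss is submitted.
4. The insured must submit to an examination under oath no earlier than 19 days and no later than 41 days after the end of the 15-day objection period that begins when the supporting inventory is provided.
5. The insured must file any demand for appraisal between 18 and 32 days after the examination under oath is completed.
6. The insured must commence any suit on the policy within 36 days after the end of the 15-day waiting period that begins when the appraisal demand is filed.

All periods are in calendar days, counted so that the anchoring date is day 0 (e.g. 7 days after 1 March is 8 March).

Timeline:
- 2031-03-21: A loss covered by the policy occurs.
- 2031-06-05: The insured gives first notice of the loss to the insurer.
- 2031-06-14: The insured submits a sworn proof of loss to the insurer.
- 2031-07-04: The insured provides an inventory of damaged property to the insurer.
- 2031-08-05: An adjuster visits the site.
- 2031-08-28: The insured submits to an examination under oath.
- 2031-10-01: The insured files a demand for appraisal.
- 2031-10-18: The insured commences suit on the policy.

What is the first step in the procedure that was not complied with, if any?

Step 5

(1) due by 2031-03-21 + 77 days = 2031-06-06; 2031-06-05 is within that limit.
(2) the permitted window runs from 2031-06-05 + 7 = 2031-06-12 to 2031-06-05 + 27 = 2031-07-02; done 2031-06-14, which is between those dates.
(3) due by 2031-06-14 + 21 days = 2031-07-05; done 2031-07-04 — timely.
(4) the permitted window runs from 2031-07-19 + 19 = 2031-08-07 to 2031-07-19 + 41 = 2031-08-29; done 2031-08-28, which is between those dates.
(5) the permitted window runs from 2031-08-28 + 18 = 2031-09-15 to 2031-08-28 + 32 = 2031-09-29; done 2031-10-01 — 2 days after the window closed.
The analysis stops there.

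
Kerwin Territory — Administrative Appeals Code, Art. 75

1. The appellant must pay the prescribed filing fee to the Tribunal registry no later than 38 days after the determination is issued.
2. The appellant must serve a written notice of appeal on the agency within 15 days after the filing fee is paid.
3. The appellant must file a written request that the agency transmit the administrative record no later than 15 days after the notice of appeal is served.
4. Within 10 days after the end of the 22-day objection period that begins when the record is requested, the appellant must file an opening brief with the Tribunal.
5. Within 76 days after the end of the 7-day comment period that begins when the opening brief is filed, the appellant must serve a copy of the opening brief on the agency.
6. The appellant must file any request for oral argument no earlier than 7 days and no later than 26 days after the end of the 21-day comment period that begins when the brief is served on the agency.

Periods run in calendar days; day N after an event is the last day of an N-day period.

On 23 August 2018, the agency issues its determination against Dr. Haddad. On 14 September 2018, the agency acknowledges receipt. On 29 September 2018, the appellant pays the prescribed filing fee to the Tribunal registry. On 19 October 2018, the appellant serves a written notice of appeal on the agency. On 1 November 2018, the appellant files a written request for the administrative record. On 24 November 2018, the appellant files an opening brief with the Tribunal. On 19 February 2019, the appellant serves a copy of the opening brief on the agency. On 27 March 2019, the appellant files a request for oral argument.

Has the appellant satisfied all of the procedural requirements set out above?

No

(1) due by 23 August 2018 + 38 days = 30 September 2018; 29 September 2018 is within that limit.
(2) due by 29 September 2018 + 15 days = 14 October 2018; 19 October 2018 misses that deadline by 5 days.
The procedure was therefore not followed at step 2.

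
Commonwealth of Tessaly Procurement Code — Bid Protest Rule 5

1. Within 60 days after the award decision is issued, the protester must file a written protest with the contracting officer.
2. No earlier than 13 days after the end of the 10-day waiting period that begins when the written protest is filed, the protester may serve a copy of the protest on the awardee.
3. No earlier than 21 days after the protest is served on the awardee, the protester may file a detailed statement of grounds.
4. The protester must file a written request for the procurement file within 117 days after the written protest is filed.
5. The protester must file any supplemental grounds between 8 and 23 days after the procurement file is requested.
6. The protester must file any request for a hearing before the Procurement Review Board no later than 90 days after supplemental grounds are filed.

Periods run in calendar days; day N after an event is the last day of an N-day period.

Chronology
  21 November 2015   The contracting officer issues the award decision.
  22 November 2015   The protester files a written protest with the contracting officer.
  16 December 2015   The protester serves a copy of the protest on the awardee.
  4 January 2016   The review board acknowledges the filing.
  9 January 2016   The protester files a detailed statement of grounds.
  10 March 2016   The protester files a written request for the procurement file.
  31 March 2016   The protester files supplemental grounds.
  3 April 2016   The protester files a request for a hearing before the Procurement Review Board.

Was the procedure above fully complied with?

Step 1 — counting 60 days from 21 November 2015 (when the award decision is issued) gives a deadline of 20 January 2016; done 22 November 2015 — timely.
Step 2 — must wait 13 days from 2 December 2015 (end of the 10-day waiting period, which began when the written protest is filed on 22 November 2015), so not before 15 December 2015; done 16 December 2015 — permitted.
Step 3 — must wait 21 days from 16 December 2015 (when the protest is served on the awardee), so not before 6 January 2016; 9 January 2016 is on or after that date.
Step 4 — counting 117 days from 22 November 2015 (when the written protest is filed) gives a deadline of 18 March 2016; 10 March 2016 is within that limit.
Step 5 — 8 and 23 days from 10 March 2016 (when the procurement file is requested) are 18 March 2016 and 2 April 2016 respectively; 31 March 2016 falls inside that range.
Step 6 — counting 90 days from 31 March 2016 (when supplemental grounds are filed) gives a deadline of 29 June 2016; 3 April 2016 is within that limit.

Yes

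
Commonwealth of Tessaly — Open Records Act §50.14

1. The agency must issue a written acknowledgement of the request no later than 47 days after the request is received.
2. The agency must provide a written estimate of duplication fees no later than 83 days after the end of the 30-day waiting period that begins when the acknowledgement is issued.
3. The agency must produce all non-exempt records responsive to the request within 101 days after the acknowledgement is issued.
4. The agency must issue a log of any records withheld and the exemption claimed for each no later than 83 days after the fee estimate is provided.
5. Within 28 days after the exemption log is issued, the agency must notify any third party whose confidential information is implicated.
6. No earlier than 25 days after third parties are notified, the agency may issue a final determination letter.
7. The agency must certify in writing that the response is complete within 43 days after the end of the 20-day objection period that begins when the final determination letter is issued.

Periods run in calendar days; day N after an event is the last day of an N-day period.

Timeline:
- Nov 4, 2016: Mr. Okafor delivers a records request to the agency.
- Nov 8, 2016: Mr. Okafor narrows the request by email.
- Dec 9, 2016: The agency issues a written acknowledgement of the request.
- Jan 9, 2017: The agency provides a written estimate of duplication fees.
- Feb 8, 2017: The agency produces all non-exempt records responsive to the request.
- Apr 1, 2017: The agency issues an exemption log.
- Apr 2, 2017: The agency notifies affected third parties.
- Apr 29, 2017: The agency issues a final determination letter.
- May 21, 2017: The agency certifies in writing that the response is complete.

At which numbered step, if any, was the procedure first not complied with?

Step 1 — counting 47 days from Nov 4, 2016 (when the request is received) gives a deadline of Dec 21, 2016; completed Dec 9, 2016, before the deadline.
Step 2 — counting 83 days from Jan 8, 2017 (end of the 30-day waiting period, which began when the acknowledgement is issued on Dec 9, 2016) gives a deadline of Apr 1, 2017; completed Jan 9, 2017, before the deadline.
Step 3 — counting 101 days from Dec 9, 2016 (when the acknowledgement is issued) gives a deadline of Mar 20, 2017; Feb 8, 2017 is within that limit.
Step 4 — counting 83 days from Jan 9, 2017 (when the fee estimate is provided) gives a deadline of Apr 2, 2017; done Apr 1, 2017 — timely.
Step 5 — counting 28 days from Apr 1, 2017 (when the exemption log is issued) gives a deadline of Apr 29, 2017; completed Apr 2, 2017, before the deadline.
Step 6 — must wait 25 days from Apr 2, 2017 (when third parties are notified), so not before Apr 27, 2017; done Apr 29, 2017 — permitted.
Step 7 — counting 43 days from May 19, 2017 (end of the 20-day objection period, which began when the final determination letter is issued on Apr 29, 2017) gives a deadline of Jul 1, 2017; completed May 21, 2017, before the deadline.

None — every step was satisfied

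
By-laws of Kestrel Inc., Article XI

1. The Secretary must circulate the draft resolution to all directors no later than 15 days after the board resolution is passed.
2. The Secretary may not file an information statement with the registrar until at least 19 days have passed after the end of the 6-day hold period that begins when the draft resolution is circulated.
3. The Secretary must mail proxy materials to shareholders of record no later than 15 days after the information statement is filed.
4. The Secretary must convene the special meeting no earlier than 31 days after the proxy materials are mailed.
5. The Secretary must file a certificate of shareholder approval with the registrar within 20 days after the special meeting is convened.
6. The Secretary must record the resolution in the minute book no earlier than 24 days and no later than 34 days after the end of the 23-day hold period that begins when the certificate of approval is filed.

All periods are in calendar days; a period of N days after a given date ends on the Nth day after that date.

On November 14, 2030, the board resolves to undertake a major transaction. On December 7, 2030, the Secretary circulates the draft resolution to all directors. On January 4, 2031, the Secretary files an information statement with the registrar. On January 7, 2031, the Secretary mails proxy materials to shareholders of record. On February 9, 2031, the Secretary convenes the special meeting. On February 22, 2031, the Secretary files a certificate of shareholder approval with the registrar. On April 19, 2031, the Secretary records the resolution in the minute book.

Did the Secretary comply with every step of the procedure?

No

(1) due by November 14, 2030 + 15 days = November 29, 2030; December 7, 2030 misses that deadline by 8 days.
No need to go further; step 1 was not satisfied.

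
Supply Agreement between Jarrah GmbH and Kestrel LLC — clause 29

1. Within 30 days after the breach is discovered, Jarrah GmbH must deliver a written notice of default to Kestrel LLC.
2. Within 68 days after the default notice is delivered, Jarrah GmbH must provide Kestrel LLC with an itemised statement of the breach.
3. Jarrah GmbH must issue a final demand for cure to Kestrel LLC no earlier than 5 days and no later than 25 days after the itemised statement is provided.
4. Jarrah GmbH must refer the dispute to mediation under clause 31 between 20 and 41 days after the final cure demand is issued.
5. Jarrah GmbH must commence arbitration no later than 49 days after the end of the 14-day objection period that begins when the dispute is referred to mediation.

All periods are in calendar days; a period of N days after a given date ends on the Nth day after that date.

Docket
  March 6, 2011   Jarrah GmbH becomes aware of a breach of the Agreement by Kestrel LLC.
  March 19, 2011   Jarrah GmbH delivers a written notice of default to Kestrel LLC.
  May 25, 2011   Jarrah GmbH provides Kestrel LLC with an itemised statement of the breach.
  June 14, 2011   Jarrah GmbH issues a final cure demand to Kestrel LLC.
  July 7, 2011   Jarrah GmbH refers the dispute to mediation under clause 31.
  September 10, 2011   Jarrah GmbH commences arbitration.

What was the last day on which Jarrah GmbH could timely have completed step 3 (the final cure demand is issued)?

June 19, 2011

Step 3 runs from May 25, 2011, when the itemised statement is provided. The window is 5–25 days after May 25, 2011; it closes on June 19, 2011.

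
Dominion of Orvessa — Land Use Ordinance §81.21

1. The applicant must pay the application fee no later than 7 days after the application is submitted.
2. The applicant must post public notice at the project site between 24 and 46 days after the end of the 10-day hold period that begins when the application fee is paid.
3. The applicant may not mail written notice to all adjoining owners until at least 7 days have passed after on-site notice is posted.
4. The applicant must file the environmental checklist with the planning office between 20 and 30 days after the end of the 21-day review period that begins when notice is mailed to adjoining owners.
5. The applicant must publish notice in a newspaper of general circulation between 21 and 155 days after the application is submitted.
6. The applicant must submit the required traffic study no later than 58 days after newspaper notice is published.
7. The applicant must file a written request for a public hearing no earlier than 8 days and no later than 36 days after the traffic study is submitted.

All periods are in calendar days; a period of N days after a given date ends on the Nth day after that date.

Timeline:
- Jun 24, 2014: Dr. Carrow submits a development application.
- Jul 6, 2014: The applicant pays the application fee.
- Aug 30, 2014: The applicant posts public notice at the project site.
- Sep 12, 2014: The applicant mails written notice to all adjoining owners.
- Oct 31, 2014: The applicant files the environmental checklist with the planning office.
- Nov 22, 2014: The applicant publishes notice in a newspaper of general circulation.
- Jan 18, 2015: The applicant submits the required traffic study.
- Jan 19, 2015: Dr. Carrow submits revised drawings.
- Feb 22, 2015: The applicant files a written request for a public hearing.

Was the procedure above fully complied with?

No

Step 1: 7 days after Jun 24, 2014 (when the application is submitted) is Jul 1, 2014; done Jul 6, 2014 — 5 days late.
Later steps need not be reached.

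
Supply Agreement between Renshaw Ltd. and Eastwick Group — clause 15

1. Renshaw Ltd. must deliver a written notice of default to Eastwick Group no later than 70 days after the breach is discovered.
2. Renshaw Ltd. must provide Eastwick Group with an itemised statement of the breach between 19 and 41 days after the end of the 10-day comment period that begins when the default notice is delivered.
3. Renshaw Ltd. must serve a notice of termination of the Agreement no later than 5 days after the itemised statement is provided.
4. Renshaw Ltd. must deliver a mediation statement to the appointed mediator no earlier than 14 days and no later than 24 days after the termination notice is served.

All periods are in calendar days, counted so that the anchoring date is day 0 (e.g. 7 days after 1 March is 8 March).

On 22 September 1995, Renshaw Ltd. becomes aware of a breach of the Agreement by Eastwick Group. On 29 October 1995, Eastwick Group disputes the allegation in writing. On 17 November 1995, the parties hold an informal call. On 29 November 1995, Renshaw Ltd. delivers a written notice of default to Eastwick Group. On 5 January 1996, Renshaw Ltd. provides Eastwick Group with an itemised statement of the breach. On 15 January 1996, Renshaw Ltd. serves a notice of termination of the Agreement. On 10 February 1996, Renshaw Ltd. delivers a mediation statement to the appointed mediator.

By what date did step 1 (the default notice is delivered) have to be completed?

1 December 1995

Step 1 runs from 22 September 1995, when the breach is discovered. 70 days after 22 September 1995 is 1 December 1995.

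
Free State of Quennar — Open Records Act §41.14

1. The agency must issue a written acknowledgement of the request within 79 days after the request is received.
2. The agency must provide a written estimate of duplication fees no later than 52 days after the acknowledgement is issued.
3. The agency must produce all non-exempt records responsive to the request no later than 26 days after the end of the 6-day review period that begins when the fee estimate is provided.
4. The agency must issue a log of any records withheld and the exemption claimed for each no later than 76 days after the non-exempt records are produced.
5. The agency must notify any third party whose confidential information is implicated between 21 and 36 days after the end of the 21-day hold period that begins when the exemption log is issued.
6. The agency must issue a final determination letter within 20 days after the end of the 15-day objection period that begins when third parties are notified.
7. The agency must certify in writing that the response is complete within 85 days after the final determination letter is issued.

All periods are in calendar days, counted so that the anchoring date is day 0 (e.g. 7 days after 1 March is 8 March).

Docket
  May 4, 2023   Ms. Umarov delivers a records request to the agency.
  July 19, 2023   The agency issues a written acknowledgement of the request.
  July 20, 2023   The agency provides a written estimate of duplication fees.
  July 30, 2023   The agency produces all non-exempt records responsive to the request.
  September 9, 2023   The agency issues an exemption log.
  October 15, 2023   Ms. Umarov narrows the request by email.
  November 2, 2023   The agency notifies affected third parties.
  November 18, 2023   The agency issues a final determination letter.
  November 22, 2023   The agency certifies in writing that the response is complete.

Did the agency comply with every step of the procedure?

Step 1 — counting 79 days from May 4, 2023 (when the request is received) gives a deadline of July 22, 2023; July 19, 2023 is within that limit.
Step 2 — counting 52 days from July 19, 2023 (when the acknowledgement is issued) gives a deadline of September 9, 2023; July 20, 2023 is within that limit.
Step 3 — counting 26 days from July 26, 2023 (end of the 6-day review period, which began when the fee estimate is provided on July 20, 2023) gives a deadline of August 21, 2023; July 30, 2023 is within that limit.
Step 4 — counting 76 days from July 30, 2023 (when the non-exempt records are produced) gives a deadline of October 14, 2023; done September 9, 2023 — timely.
Step 5 — 21 and 36 days from September 30, 2023 (end of the 21-day hold period, which began when the exemption log is issued on September 9, 2023) are October 21, 2023 and November 5, 2023 respectively; done November 2, 2023, which is between those dates.
Step 6 — counting 20 days from November 17, 2023 (end of the 15-day objection period, which began when third parties are notified on November 2, 2023) gives a deadline of December 7, 2023; completed November 18, 2023, before the deadline.
Step 7 — counting 85 days from November 18, 2023 (when the final determination letter is issued) gives a deadline of February 11, 2024; completed November 22, 2023, before the deadline.

Yes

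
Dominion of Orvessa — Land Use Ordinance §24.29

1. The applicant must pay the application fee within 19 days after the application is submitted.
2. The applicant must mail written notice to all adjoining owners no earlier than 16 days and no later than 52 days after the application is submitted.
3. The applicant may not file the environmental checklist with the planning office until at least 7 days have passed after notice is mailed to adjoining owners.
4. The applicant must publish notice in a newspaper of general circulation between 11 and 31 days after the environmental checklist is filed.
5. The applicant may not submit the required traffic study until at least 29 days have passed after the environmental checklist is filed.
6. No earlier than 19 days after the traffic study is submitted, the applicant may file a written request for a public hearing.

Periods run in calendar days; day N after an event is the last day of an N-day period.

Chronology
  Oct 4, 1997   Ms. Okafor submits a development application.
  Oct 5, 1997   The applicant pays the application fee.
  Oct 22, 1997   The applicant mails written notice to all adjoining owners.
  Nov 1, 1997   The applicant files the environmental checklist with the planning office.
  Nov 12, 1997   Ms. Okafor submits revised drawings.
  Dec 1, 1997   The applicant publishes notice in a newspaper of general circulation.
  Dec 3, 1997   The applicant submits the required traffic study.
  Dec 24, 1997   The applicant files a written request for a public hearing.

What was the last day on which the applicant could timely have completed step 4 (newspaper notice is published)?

Dec 2, 1997

Step 4 runs from Nov 1, 1997, when the environmental checklist is filed. The window is 11–31 days after Nov 1, 1997; it closes on Dec 2, 1997.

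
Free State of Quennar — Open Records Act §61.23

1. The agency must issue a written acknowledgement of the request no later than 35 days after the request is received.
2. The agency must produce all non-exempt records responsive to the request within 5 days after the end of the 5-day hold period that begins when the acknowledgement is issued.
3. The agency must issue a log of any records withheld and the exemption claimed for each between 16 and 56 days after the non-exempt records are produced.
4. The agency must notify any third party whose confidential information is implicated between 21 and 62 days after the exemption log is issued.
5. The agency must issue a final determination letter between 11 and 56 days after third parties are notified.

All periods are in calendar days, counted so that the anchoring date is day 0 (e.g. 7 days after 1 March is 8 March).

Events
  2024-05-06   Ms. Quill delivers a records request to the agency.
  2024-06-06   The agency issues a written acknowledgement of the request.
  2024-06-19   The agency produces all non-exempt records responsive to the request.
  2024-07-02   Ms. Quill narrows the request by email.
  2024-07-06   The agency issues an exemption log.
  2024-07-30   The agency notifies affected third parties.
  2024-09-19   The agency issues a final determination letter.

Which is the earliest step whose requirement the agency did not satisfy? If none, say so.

(1) due by 2024-05-06 + 35 days = 2024-06-10; done 2024-06-06 — timely.
(2) due by 2024-06-11 + 5 days = 2024-06-16; 2024-06-19 misses that deadline by 3 days.

Step 2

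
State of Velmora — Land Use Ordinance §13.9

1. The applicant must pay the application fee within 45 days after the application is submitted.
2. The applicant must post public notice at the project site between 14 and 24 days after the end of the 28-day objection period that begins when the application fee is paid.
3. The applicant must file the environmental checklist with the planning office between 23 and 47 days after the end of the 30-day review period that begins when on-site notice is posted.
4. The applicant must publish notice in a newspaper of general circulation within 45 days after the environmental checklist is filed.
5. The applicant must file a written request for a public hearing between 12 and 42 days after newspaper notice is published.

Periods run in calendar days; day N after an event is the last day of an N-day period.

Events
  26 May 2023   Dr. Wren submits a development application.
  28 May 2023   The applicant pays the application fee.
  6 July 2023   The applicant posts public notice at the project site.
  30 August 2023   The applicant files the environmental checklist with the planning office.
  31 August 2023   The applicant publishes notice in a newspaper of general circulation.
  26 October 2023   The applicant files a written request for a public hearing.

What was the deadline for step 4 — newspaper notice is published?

14 October 2023

Step 4 runs from 30 August 2023, when the environmental checklist is filed. 45 days after 30 August 2023 is 14 October 2023.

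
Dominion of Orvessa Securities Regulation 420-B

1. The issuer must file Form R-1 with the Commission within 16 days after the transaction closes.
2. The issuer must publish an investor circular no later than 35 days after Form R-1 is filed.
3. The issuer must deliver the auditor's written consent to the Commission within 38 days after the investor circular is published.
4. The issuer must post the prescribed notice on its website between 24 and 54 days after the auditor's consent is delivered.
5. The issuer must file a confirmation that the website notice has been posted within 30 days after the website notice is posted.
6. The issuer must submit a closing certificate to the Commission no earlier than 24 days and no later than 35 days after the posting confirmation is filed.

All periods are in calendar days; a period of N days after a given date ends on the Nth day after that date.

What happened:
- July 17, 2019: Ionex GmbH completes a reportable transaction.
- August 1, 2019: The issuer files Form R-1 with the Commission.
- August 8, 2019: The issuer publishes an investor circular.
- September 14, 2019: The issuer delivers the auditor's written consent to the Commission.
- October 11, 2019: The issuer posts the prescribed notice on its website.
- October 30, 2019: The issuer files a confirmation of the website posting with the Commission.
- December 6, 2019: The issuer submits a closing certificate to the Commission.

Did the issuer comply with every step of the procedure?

Step 1 — counting 16 days from July 17, 2019 (when the transaction closes) gives a deadline of August 2, 2019; done August 1, 2019 — timely.
Step 2 — counting 35 days from August 1, 2019 (when Form R-1 is filed) gives a deadline of September 5, 2019; August 8, 2019 is within that limit.
Step 3 — counting 38 days from August 8, 2019 (when the investor circular is published) gives a deadline of September 15, 2019; done September 14, 2019 — timely.
Step 4 — 24 and 54 days from September 14, 2019 (when the auditor's consent is delivered) are October 8, 2019 and November 7, 2019 respectively; done October 11, 2019 — within the window.
Step 5 — counting 30 days from October 11, 2019 (when the website notice is posted) gives a deadline of November 10, 2019; completed October 30, 2019, before the deadline.
Step 6 — 24 and 35 days from October 30, 2019 (when the posting confirmation is filed) are November 23, 2019 and December 4, 2019 respectively; done December 6, 2019 — 2 days after the window closed.
That is the first point of non-compliance.

No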